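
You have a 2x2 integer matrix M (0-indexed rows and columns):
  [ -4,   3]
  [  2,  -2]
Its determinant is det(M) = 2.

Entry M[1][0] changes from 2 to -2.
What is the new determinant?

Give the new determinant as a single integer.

det is linear in row 1: changing M[1][0] by delta changes det by delta * cofactor(1,0).
Cofactor C_10 = (-1)^(1+0) * minor(1,0) = -3
Entry delta = -2 - 2 = -4
Det delta = -4 * -3 = 12
New det = 2 + 12 = 14

Answer: 14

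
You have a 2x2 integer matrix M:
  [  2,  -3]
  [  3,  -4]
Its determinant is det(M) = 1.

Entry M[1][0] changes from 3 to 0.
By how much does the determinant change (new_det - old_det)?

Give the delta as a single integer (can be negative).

Cofactor C_10 = 3
Entry delta = 0 - 3 = -3
Det delta = entry_delta * cofactor = -3 * 3 = -9

Answer: -9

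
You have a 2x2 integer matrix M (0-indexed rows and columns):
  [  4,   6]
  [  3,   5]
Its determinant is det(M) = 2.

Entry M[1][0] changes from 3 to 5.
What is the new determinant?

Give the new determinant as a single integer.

det is linear in row 1: changing M[1][0] by delta changes det by delta * cofactor(1,0).
Cofactor C_10 = (-1)^(1+0) * minor(1,0) = -6
Entry delta = 5 - 3 = 2
Det delta = 2 * -6 = -12
New det = 2 + -12 = -10

Answer: -10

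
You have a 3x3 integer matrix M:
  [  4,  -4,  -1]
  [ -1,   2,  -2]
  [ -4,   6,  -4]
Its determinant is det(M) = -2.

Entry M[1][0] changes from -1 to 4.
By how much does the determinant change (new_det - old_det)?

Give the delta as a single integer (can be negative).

Answer: -110

Derivation:
Cofactor C_10 = -22
Entry delta = 4 - -1 = 5
Det delta = entry_delta * cofactor = 5 * -22 = -110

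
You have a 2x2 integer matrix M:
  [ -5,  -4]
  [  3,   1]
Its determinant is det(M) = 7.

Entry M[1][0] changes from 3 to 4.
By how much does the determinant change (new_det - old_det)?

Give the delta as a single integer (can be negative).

Cofactor C_10 = 4
Entry delta = 4 - 3 = 1
Det delta = entry_delta * cofactor = 1 * 4 = 4

Answer: 4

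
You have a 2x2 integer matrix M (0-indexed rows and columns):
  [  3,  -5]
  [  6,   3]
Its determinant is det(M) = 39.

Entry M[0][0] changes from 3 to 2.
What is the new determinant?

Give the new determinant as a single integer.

det is linear in row 0: changing M[0][0] by delta changes det by delta * cofactor(0,0).
Cofactor C_00 = (-1)^(0+0) * minor(0,0) = 3
Entry delta = 2 - 3 = -1
Det delta = -1 * 3 = -3
New det = 39 + -3 = 36

Answer: 36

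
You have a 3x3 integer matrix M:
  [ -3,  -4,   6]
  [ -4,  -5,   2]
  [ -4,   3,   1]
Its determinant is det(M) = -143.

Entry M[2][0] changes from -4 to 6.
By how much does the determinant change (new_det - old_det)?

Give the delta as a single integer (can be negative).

Cofactor C_20 = 22
Entry delta = 6 - -4 = 10
Det delta = entry_delta * cofactor = 10 * 22 = 220

Answer: 220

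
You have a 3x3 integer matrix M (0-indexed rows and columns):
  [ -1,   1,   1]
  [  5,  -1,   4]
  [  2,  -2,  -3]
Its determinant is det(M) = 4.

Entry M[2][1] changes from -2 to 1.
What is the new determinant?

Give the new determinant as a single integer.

det is linear in row 2: changing M[2][1] by delta changes det by delta * cofactor(2,1).
Cofactor C_21 = (-1)^(2+1) * minor(2,1) = 9
Entry delta = 1 - -2 = 3
Det delta = 3 * 9 = 27
New det = 4 + 27 = 31

Answer: 31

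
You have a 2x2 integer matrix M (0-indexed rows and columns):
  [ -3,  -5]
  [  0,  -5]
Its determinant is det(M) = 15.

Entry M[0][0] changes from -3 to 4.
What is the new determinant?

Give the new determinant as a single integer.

det is linear in row 0: changing M[0][0] by delta changes det by delta * cofactor(0,0).
Cofactor C_00 = (-1)^(0+0) * minor(0,0) = -5
Entry delta = 4 - -3 = 7
Det delta = 7 * -5 = -35
New det = 15 + -35 = -20

Answer: -20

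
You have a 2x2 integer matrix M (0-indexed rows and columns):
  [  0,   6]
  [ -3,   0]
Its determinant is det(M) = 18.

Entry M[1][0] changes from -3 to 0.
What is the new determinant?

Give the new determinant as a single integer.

Answer: 0

Derivation:
det is linear in row 1: changing M[1][0] by delta changes det by delta * cofactor(1,0).
Cofactor C_10 = (-1)^(1+0) * minor(1,0) = -6
Entry delta = 0 - -3 = 3
Det delta = 3 * -6 = -18
New det = 18 + -18 = 0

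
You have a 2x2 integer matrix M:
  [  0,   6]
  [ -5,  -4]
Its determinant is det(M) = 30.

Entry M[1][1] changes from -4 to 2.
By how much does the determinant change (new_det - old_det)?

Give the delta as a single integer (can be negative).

Cofactor C_11 = 0
Entry delta = 2 - -4 = 6
Det delta = entry_delta * cofactor = 6 * 0 = 0

Answer: 0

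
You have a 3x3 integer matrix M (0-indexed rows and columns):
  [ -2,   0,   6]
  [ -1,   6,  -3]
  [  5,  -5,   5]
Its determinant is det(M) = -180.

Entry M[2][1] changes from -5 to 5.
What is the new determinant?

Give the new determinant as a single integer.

det is linear in row 2: changing M[2][1] by delta changes det by delta * cofactor(2,1).
Cofactor C_21 = (-1)^(2+1) * minor(2,1) = -12
Entry delta = 5 - -5 = 10
Det delta = 10 * -12 = -120
New det = -180 + -120 = -300

Answer: -300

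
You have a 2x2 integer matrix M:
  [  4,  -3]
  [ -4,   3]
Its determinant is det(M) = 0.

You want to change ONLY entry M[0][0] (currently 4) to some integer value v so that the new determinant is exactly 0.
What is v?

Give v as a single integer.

det is linear in entry M[0][0]: det = old_det + (v - 4) * C_00
Cofactor C_00 = 3
Want det = 0: 0 + (v - 4) * 3 = 0
  (v - 4) = 0 / 3 = 0
  v = 4 + (0) = 4

Answer: 4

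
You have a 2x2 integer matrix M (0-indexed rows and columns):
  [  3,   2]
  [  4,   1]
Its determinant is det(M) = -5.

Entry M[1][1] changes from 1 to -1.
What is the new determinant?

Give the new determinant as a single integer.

det is linear in row 1: changing M[1][1] by delta changes det by delta * cofactor(1,1).
Cofactor C_11 = (-1)^(1+1) * minor(1,1) = 3
Entry delta = -1 - 1 = -2
Det delta = -2 * 3 = -6
New det = -5 + -6 = -11

Answer: -11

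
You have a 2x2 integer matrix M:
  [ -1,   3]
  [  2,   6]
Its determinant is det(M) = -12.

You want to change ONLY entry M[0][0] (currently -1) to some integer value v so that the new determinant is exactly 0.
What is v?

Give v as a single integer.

Answer: 1

Derivation:
det is linear in entry M[0][0]: det = old_det + (v - -1) * C_00
Cofactor C_00 = 6
Want det = 0: -12 + (v - -1) * 6 = 0
  (v - -1) = 12 / 6 = 2
  v = -1 + (2) = 1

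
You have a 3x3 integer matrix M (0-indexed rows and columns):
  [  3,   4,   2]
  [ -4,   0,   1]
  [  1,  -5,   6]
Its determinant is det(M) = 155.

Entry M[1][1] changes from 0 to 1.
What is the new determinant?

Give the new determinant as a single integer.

det is linear in row 1: changing M[1][1] by delta changes det by delta * cofactor(1,1).
Cofactor C_11 = (-1)^(1+1) * minor(1,1) = 16
Entry delta = 1 - 0 = 1
Det delta = 1 * 16 = 16
New det = 155 + 16 = 171

Answer: 171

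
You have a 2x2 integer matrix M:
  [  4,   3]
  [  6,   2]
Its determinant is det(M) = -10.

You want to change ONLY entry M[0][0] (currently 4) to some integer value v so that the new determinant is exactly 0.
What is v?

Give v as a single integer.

det is linear in entry M[0][0]: det = old_det + (v - 4) * C_00
Cofactor C_00 = 2
Want det = 0: -10 + (v - 4) * 2 = 0
  (v - 4) = 10 / 2 = 5
  v = 4 + (5) = 9

Answer: 9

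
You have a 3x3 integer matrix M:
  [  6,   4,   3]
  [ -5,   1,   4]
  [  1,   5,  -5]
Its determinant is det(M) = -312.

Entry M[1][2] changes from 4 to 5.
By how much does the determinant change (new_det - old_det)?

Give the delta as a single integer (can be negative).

Cofactor C_12 = -26
Entry delta = 5 - 4 = 1
Det delta = entry_delta * cofactor = 1 * -26 = -26

Answer: -26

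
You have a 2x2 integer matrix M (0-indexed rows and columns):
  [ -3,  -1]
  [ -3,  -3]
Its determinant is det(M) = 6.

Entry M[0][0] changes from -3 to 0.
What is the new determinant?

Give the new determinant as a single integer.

Answer: -3

Derivation:
det is linear in row 0: changing M[0][0] by delta changes det by delta * cofactor(0,0).
Cofactor C_00 = (-1)^(0+0) * minor(0,0) = -3
Entry delta = 0 - -3 = 3
Det delta = 3 * -3 = -9
New det = 6 + -9 = -3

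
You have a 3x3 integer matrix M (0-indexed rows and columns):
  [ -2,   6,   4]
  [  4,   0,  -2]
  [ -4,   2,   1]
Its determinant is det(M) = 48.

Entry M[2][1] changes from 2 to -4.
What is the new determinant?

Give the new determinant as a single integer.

det is linear in row 2: changing M[2][1] by delta changes det by delta * cofactor(2,1).
Cofactor C_21 = (-1)^(2+1) * minor(2,1) = 12
Entry delta = -4 - 2 = -6
Det delta = -6 * 12 = -72
New det = 48 + -72 = -24

Answer: -24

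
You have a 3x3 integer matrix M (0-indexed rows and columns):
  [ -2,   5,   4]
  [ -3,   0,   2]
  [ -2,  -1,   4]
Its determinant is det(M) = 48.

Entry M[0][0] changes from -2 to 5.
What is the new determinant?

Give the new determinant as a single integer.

Answer: 62

Derivation:
det is linear in row 0: changing M[0][0] by delta changes det by delta * cofactor(0,0).
Cofactor C_00 = (-1)^(0+0) * minor(0,0) = 2
Entry delta = 5 - -2 = 7
Det delta = 7 * 2 = 14
New det = 48 + 14 = 62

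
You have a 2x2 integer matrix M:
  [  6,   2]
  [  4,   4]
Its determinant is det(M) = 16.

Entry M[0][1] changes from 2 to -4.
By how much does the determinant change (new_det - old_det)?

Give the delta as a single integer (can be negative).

Answer: 24

Derivation:
Cofactor C_01 = -4
Entry delta = -4 - 2 = -6
Det delta = entry_delta * cofactor = -6 * -4 = 24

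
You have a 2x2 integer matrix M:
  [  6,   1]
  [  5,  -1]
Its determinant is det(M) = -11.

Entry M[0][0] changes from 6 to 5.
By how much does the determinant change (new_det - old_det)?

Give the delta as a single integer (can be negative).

Cofactor C_00 = -1
Entry delta = 5 - 6 = -1
Det delta = entry_delta * cofactor = -1 * -1 = 1

Answer: 1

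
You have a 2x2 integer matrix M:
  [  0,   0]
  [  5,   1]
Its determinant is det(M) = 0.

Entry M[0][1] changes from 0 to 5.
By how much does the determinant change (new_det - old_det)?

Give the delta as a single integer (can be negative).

Answer: -25

Derivation:
Cofactor C_01 = -5
Entry delta = 5 - 0 = 5
Det delta = entry_delta * cofactor = 5 * -5 = -25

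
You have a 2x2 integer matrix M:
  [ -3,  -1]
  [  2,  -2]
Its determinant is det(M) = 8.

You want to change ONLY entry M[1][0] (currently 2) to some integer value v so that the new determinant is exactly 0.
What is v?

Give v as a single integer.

Answer: -6

Derivation:
det is linear in entry M[1][0]: det = old_det + (v - 2) * C_10
Cofactor C_10 = 1
Want det = 0: 8 + (v - 2) * 1 = 0
  (v - 2) = -8 / 1 = -8
  v = 2 + (-8) = -6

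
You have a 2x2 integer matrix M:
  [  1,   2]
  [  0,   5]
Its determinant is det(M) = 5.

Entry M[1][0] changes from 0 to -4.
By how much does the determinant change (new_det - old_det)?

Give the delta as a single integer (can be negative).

Cofactor C_10 = -2
Entry delta = -4 - 0 = -4
Det delta = entry_delta * cofactor = -4 * -2 = 8

Answer: 8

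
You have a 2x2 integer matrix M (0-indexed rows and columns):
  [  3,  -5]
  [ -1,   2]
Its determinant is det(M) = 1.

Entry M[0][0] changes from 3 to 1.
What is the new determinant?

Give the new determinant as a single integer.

Answer: -3

Derivation:
det is linear in row 0: changing M[0][0] by delta changes det by delta * cofactor(0,0).
Cofactor C_00 = (-1)^(0+0) * minor(0,0) = 2
Entry delta = 1 - 3 = -2
Det delta = -2 * 2 = -4
New det = 1 + -4 = -3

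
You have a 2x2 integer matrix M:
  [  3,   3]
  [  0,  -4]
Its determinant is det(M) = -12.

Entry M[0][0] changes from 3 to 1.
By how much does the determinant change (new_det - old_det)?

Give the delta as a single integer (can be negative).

Cofactor C_00 = -4
Entry delta = 1 - 3 = -2
Det delta = entry_delta * cofactor = -2 * -4 = 8

Answer: 8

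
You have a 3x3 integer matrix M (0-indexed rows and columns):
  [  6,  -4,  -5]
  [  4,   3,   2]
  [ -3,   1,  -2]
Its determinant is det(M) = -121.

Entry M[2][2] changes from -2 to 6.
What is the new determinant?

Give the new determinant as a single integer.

Answer: 151

Derivation:
det is linear in row 2: changing M[2][2] by delta changes det by delta * cofactor(2,2).
Cofactor C_22 = (-1)^(2+2) * minor(2,2) = 34
Entry delta = 6 - -2 = 8
Det delta = 8 * 34 = 272
New det = -121 + 272 = 151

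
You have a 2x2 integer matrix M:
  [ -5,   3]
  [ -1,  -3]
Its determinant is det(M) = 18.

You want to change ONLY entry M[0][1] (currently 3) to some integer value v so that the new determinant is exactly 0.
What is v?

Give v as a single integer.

Answer: -15

Derivation:
det is linear in entry M[0][1]: det = old_det + (v - 3) * C_01
Cofactor C_01 = 1
Want det = 0: 18 + (v - 3) * 1 = 0
  (v - 3) = -18 / 1 = -18
  v = 3 + (-18) = -15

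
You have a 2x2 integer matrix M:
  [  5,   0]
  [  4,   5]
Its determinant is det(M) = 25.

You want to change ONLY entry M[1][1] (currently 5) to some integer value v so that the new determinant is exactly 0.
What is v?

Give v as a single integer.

Answer: 0

Derivation:
det is linear in entry M[1][1]: det = old_det + (v - 5) * C_11
Cofactor C_11 = 5
Want det = 0: 25 + (v - 5) * 5 = 0
  (v - 5) = -25 / 5 = -5
  v = 5 + (-5) = 0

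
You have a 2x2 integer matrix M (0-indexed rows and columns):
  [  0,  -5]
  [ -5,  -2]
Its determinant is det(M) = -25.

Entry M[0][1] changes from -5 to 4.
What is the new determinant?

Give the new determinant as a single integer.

det is linear in row 0: changing M[0][1] by delta changes det by delta * cofactor(0,1).
Cofactor C_01 = (-1)^(0+1) * minor(0,1) = 5
Entry delta = 4 - -5 = 9
Det delta = 9 * 5 = 45
New det = -25 + 45 = 20

Answer: 20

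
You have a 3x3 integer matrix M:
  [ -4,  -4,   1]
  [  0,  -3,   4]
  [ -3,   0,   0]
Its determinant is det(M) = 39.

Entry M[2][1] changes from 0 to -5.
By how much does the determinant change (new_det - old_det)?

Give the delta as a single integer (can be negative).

Cofactor C_21 = 16
Entry delta = -5 - 0 = -5
Det delta = entry_delta * cofactor = -5 * 16 = -80

Answer: -80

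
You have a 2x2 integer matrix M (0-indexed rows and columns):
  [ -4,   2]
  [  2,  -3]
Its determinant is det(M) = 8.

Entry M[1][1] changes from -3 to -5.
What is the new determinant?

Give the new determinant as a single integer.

det is linear in row 1: changing M[1][1] by delta changes det by delta * cofactor(1,1).
Cofactor C_11 = (-1)^(1+1) * minor(1,1) = -4
Entry delta = -5 - -3 = -2
Det delta = -2 * -4 = 8
New det = 8 + 8 = 16

Answer: 16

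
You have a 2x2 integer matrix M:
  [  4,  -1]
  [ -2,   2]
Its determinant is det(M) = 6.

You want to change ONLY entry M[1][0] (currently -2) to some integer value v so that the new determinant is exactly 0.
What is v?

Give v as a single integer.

det is linear in entry M[1][0]: det = old_det + (v - -2) * C_10
Cofactor C_10 = 1
Want det = 0: 6 + (v - -2) * 1 = 0
  (v - -2) = -6 / 1 = -6
  v = -2 + (-6) = -8

Answer: -8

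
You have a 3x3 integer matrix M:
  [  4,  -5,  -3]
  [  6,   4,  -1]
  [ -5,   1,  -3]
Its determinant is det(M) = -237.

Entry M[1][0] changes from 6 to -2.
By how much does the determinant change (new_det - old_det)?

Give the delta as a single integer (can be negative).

Cofactor C_10 = -18
Entry delta = -2 - 6 = -8
Det delta = entry_delta * cofactor = -8 * -18 = 144

Answer: 144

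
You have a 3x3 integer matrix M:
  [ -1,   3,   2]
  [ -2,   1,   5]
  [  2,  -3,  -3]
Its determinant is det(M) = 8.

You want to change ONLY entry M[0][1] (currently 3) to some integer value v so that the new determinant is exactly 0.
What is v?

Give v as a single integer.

Answer: 1

Derivation:
det is linear in entry M[0][1]: det = old_det + (v - 3) * C_01
Cofactor C_01 = 4
Want det = 0: 8 + (v - 3) * 4 = 0
  (v - 3) = -8 / 4 = -2
  v = 3 + (-2) = 1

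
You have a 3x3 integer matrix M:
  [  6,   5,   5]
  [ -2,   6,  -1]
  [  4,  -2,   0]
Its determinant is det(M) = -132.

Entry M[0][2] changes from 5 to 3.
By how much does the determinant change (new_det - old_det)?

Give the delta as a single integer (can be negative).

Answer: 40

Derivation:
Cofactor C_02 = -20
Entry delta = 3 - 5 = -2
Det delta = entry_delta * cofactor = -2 * -20 = 40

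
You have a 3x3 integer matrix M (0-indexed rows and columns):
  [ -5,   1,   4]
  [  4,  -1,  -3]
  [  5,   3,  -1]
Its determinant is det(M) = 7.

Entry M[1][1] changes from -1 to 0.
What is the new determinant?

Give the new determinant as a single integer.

Answer: -8

Derivation:
det is linear in row 1: changing M[1][1] by delta changes det by delta * cofactor(1,1).
Cofactor C_11 = (-1)^(1+1) * minor(1,1) = -15
Entry delta = 0 - -1 = 1
Det delta = 1 * -15 = -15
New det = 7 + -15 = -8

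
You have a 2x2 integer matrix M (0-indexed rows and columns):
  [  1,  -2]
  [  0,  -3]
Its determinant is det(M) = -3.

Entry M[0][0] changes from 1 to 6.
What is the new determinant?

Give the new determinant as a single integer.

det is linear in row 0: changing M[0][0] by delta changes det by delta * cofactor(0,0).
Cofactor C_00 = (-1)^(0+0) * minor(0,0) = -3
Entry delta = 6 - 1 = 5
Det delta = 5 * -3 = -15
New det = -3 + -15 = -18

Answer: -18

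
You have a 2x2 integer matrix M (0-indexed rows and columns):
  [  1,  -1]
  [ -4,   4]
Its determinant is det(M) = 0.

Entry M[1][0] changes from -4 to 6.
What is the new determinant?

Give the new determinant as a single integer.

Answer: 10

Derivation:
det is linear in row 1: changing M[1][0] by delta changes det by delta * cofactor(1,0).
Cofactor C_10 = (-1)^(1+0) * minor(1,0) = 1
Entry delta = 6 - -4 = 10
Det delta = 10 * 1 = 10
New det = 0 + 10 = 10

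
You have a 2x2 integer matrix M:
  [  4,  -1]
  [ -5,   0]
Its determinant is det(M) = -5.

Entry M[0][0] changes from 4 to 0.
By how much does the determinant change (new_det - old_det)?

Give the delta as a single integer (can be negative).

Cofactor C_00 = 0
Entry delta = 0 - 4 = -4
Det delta = entry_delta * cofactor = -4 * 0 = 0

Answer: 0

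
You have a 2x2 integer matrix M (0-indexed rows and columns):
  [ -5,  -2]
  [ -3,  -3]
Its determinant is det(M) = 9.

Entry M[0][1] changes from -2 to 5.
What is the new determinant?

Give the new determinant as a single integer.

det is linear in row 0: changing M[0][1] by delta changes det by delta * cofactor(0,1).
Cofactor C_01 = (-1)^(0+1) * minor(0,1) = 3
Entry delta = 5 - -2 = 7
Det delta = 7 * 3 = 21
New det = 9 + 21 = 30

Answer: 30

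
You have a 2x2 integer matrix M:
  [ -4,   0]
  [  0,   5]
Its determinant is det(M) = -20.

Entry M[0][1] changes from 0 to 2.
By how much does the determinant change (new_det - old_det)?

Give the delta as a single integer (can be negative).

Answer: 0

Derivation:
Cofactor C_01 = 0
Entry delta = 2 - 0 = 2
Det delta = entry_delta * cofactor = 2 * 0 = 0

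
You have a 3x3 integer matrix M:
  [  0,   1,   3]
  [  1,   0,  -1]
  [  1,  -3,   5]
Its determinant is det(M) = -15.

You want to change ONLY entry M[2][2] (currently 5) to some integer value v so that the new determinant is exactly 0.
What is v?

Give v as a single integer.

det is linear in entry M[2][2]: det = old_det + (v - 5) * C_22
Cofactor C_22 = -1
Want det = 0: -15 + (v - 5) * -1 = 0
  (v - 5) = 15 / -1 = -15
  v = 5 + (-15) = -10

Answer: -10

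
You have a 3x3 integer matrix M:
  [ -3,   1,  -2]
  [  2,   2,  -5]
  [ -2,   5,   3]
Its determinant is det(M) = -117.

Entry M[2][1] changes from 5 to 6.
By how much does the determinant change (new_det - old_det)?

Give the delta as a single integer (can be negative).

Answer: -19

Derivation:
Cofactor C_21 = -19
Entry delta = 6 - 5 = 1
Det delta = entry_delta * cofactor = 1 * -19 = -19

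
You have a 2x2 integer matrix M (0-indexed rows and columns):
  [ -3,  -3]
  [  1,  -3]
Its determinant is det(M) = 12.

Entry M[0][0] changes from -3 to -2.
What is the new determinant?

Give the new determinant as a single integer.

Answer: 9

Derivation:
det is linear in row 0: changing M[0][0] by delta changes det by delta * cofactor(0,0).
Cofactor C_00 = (-1)^(0+0) * minor(0,0) = -3
Entry delta = -2 - -3 = 1
Det delta = 1 * -3 = -3
New det = 12 + -3 = 9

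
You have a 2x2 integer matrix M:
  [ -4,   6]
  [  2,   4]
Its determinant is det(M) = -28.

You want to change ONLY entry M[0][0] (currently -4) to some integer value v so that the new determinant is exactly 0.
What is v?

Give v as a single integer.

Answer: 3

Derivation:
det is linear in entry M[0][0]: det = old_det + (v - -4) * C_00
Cofactor C_00 = 4
Want det = 0: -28 + (v - -4) * 4 = 0
  (v - -4) = 28 / 4 = 7
  v = -4 + (7) = 3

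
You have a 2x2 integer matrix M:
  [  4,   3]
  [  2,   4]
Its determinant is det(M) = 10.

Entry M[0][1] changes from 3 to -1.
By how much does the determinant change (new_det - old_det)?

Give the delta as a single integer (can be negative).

Cofactor C_01 = -2
Entry delta = -1 - 3 = -4
Det delta = entry_delta * cofactor = -4 * -2 = 8

Answer: 8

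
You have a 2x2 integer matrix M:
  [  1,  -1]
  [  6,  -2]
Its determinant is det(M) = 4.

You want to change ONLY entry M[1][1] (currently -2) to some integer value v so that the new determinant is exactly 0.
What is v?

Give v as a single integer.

Answer: -6

Derivation:
det is linear in entry M[1][1]: det = old_det + (v - -2) * C_11
Cofactor C_11 = 1
Want det = 0: 4 + (v - -2) * 1 = 0
  (v - -2) = -4 / 1 = -4
  v = -2 + (-4) = -6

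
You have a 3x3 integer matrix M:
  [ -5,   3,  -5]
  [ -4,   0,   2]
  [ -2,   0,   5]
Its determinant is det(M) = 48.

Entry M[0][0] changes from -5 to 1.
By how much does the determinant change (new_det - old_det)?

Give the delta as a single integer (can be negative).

Answer: 0

Derivation:
Cofactor C_00 = 0
Entry delta = 1 - -5 = 6
Det delta = entry_delta * cofactor = 6 * 0 = 0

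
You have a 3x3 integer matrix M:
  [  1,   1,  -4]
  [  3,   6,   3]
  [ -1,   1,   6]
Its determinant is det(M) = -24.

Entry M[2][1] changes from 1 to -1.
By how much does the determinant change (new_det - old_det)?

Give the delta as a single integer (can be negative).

Answer: 30

Derivation:
Cofactor C_21 = -15
Entry delta = -1 - 1 = -2
Det delta = entry_delta * cofactor = -2 * -15 = 30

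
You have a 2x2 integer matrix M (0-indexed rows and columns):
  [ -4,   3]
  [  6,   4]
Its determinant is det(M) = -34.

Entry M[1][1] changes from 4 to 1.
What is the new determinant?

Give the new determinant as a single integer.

Answer: -22

Derivation:
det is linear in row 1: changing M[1][1] by delta changes det by delta * cofactor(1,1).
Cofactor C_11 = (-1)^(1+1) * minor(1,1) = -4
Entry delta = 1 - 4 = -3
Det delta = -3 * -4 = 12
New det = -34 + 12 = -22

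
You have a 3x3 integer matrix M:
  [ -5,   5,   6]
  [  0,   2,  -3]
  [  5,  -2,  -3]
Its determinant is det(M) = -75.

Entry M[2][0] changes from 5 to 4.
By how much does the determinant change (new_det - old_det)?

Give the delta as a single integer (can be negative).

Cofactor C_20 = -27
Entry delta = 4 - 5 = -1
Det delta = entry_delta * cofactor = -1 * -27 = 27

Answer: 27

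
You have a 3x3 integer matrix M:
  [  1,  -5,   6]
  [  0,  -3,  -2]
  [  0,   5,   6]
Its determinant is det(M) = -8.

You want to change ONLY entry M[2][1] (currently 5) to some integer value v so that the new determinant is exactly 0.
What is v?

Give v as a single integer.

det is linear in entry M[2][1]: det = old_det + (v - 5) * C_21
Cofactor C_21 = 2
Want det = 0: -8 + (v - 5) * 2 = 0
  (v - 5) = 8 / 2 = 4
  v = 5 + (4) = 9

Answer: 9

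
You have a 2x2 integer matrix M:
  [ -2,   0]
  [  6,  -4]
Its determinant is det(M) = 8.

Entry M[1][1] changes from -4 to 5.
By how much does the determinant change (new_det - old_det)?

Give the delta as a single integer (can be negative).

Cofactor C_11 = -2
Entry delta = 5 - -4 = 9
Det delta = entry_delta * cofactor = 9 * -2 = -18

Answer: -18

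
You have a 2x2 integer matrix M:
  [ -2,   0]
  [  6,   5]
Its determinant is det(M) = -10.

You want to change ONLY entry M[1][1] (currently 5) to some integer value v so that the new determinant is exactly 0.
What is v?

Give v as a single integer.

Answer: 0

Derivation:
det is linear in entry M[1][1]: det = old_det + (v - 5) * C_11
Cofactor C_11 = -2
Want det = 0: -10 + (v - 5) * -2 = 0
  (v - 5) = 10 / -2 = -5
  v = 5 + (-5) = 0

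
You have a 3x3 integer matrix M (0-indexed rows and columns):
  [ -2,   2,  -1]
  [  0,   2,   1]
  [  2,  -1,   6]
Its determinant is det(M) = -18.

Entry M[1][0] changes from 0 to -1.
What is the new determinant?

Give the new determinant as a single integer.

det is linear in row 1: changing M[1][0] by delta changes det by delta * cofactor(1,0).
Cofactor C_10 = (-1)^(1+0) * minor(1,0) = -11
Entry delta = -1 - 0 = -1
Det delta = -1 * -11 = 11
New det = -18 + 11 = -7

Answer: -7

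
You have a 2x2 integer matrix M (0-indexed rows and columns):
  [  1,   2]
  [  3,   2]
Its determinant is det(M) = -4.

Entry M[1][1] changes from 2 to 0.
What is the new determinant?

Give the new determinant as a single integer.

Answer: -6

Derivation:
det is linear in row 1: changing M[1][1] by delta changes det by delta * cofactor(1,1).
Cofactor C_11 = (-1)^(1+1) * minor(1,1) = 1
Entry delta = 0 - 2 = -2
Det delta = -2 * 1 = -2
New det = -4 + -2 = -6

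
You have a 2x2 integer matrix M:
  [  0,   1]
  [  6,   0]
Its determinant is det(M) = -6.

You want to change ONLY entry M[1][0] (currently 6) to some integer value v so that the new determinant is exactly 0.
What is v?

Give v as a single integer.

Answer: 0

Derivation:
det is linear in entry M[1][0]: det = old_det + (v - 6) * C_10
Cofactor C_10 = -1
Want det = 0: -6 + (v - 6) * -1 = 0
  (v - 6) = 6 / -1 = -6
  v = 6 + (-6) = 0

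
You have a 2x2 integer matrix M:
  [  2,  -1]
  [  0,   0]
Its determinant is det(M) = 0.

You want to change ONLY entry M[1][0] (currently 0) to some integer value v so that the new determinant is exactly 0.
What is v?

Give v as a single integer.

Answer: 0

Derivation:
det is linear in entry M[1][0]: det = old_det + (v - 0) * C_10
Cofactor C_10 = 1
Want det = 0: 0 + (v - 0) * 1 = 0
  (v - 0) = 0 / 1 = 0
  v = 0 + (0) = 0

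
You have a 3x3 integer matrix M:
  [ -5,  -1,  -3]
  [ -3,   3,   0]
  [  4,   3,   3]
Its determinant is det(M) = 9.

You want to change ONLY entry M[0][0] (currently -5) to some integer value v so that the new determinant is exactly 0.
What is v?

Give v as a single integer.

Answer: -6

Derivation:
det is linear in entry M[0][0]: det = old_det + (v - -5) * C_00
Cofactor C_00 = 9
Want det = 0: 9 + (v - -5) * 9 = 0
  (v - -5) = -9 / 9 = -1
  v = -5 + (-1) = -6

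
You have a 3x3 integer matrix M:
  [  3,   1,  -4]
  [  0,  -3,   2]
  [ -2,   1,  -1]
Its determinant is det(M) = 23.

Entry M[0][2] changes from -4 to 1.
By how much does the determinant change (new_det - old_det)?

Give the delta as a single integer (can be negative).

Answer: -30

Derivation:
Cofactor C_02 = -6
Entry delta = 1 - -4 = 5
Det delta = entry_delta * cofactor = 5 * -6 = -30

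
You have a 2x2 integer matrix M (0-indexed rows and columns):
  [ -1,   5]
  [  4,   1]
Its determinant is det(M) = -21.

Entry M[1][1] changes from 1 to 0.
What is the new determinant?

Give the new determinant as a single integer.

det is linear in row 1: changing M[1][1] by delta changes det by delta * cofactor(1,1).
Cofactor C_11 = (-1)^(1+1) * minor(1,1) = -1
Entry delta = 0 - 1 = -1
Det delta = -1 * -1 = 1
New det = -21 + 1 = -20

Answer: -20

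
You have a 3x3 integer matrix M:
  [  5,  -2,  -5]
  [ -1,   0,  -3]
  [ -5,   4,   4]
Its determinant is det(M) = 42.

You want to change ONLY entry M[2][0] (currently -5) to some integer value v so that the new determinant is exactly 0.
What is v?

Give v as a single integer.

det is linear in entry M[2][0]: det = old_det + (v - -5) * C_20
Cofactor C_20 = 6
Want det = 0: 42 + (v - -5) * 6 = 0
  (v - -5) = -42 / 6 = -7
  v = -5 + (-7) = -12

Answer: -12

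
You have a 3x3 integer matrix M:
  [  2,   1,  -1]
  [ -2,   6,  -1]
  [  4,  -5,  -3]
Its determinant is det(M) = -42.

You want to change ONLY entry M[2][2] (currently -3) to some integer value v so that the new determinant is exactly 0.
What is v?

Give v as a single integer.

Answer: 0

Derivation:
det is linear in entry M[2][2]: det = old_det + (v - -3) * C_22
Cofactor C_22 = 14
Want det = 0: -42 + (v - -3) * 14 = 0
  (v - -3) = 42 / 14 = 3
  v = -3 + (3) = 0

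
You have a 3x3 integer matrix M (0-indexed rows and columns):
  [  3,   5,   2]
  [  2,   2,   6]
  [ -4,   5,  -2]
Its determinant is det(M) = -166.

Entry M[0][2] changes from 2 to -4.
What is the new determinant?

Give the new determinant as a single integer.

det is linear in row 0: changing M[0][2] by delta changes det by delta * cofactor(0,2).
Cofactor C_02 = (-1)^(0+2) * minor(0,2) = 18
Entry delta = -4 - 2 = -6
Det delta = -6 * 18 = -108
New det = -166 + -108 = -274

Answer: -274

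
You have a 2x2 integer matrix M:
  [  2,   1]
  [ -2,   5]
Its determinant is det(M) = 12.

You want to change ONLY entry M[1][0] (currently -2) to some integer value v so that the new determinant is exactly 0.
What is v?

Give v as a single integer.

Answer: 10

Derivation:
det is linear in entry M[1][0]: det = old_det + (v - -2) * C_10
Cofactor C_10 = -1
Want det = 0: 12 + (v - -2) * -1 = 0
  (v - -2) = -12 / -1 = 12
  v = -2 + (12) = 10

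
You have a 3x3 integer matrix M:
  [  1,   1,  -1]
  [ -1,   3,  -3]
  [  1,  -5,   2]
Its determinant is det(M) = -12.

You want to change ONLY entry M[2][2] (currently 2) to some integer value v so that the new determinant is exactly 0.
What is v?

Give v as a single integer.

Answer: 5

Derivation:
det is linear in entry M[2][2]: det = old_det + (v - 2) * C_22
Cofactor C_22 = 4
Want det = 0: -12 + (v - 2) * 4 = 0
  (v - 2) = 12 / 4 = 3
  v = 2 + (3) = 5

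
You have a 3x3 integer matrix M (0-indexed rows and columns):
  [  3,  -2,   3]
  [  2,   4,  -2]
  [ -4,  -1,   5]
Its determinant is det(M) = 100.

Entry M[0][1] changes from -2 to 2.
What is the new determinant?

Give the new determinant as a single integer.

Answer: 92

Derivation:
det is linear in row 0: changing M[0][1] by delta changes det by delta * cofactor(0,1).
Cofactor C_01 = (-1)^(0+1) * minor(0,1) = -2
Entry delta = 2 - -2 = 4
Det delta = 4 * -2 = -8
New det = 100 + -8 = 92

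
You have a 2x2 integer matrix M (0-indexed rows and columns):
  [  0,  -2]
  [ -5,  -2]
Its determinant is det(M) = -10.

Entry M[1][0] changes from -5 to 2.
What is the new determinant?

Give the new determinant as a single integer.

det is linear in row 1: changing M[1][0] by delta changes det by delta * cofactor(1,0).
Cofactor C_10 = (-1)^(1+0) * minor(1,0) = 2
Entry delta = 2 - -5 = 7
Det delta = 7 * 2 = 14
New det = -10 + 14 = 4

Answer: 4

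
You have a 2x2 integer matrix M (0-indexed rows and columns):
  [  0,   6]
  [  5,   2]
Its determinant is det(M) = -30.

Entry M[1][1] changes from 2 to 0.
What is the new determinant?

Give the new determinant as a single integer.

det is linear in row 1: changing M[1][1] by delta changes det by delta * cofactor(1,1).
Cofactor C_11 = (-1)^(1+1) * minor(1,1) = 0
Entry delta = 0 - 2 = -2
Det delta = -2 * 0 = 0
New det = -30 + 0 = -30

Answer: -30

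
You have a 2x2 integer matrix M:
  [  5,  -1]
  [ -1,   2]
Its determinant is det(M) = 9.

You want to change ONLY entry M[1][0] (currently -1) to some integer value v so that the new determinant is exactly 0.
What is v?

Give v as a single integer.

det is linear in entry M[1][0]: det = old_det + (v - -1) * C_10
Cofactor C_10 = 1
Want det = 0: 9 + (v - -1) * 1 = 0
  (v - -1) = -9 / 1 = -9
  v = -1 + (-9) = -10

Answer: -10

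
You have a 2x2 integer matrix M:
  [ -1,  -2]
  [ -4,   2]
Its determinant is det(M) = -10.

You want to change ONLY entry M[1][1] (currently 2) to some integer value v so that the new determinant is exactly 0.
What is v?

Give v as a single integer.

Answer: -8

Derivation:
det is linear in entry M[1][1]: det = old_det + (v - 2) * C_11
Cofactor C_11 = -1
Want det = 0: -10 + (v - 2) * -1 = 0
  (v - 2) = 10 / -1 = -10
  v = 2 + (-10) = -8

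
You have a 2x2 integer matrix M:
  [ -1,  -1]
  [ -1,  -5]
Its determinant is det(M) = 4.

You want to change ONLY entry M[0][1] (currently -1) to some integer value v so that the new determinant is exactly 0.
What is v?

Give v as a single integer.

Answer: -5

Derivation:
det is linear in entry M[0][1]: det = old_det + (v - -1) * C_01
Cofactor C_01 = 1
Want det = 0: 4 + (v - -1) * 1 = 0
  (v - -1) = -4 / 1 = -4
  v = -1 + (-4) = -5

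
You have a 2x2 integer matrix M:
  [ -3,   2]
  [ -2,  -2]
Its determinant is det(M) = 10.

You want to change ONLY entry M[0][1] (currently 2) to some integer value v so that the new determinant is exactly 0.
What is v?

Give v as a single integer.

Answer: -3

Derivation:
det is linear in entry M[0][1]: det = old_det + (v - 2) * C_01
Cofactor C_01 = 2
Want det = 0: 10 + (v - 2) * 2 = 0
  (v - 2) = -10 / 2 = -5
  v = 2 + (-5) = -3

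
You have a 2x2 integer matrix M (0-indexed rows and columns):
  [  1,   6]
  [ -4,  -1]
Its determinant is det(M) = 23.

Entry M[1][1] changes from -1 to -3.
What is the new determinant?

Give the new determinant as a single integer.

det is linear in row 1: changing M[1][1] by delta changes det by delta * cofactor(1,1).
Cofactor C_11 = (-1)^(1+1) * minor(1,1) = 1
Entry delta = -3 - -1 = -2
Det delta = -2 * 1 = -2
New det = 23 + -2 = 21

Answer: 21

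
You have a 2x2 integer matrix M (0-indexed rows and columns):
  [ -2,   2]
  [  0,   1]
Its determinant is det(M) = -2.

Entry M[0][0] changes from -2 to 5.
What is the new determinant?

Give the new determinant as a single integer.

det is linear in row 0: changing M[0][0] by delta changes det by delta * cofactor(0,0).
Cofactor C_00 = (-1)^(0+0) * minor(0,0) = 1
Entry delta = 5 - -2 = 7
Det delta = 7 * 1 = 7
New det = -2 + 7 = 5

Answer: 5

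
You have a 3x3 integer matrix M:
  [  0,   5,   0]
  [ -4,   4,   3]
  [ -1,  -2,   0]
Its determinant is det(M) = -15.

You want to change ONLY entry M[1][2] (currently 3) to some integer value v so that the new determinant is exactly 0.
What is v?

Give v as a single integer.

det is linear in entry M[1][2]: det = old_det + (v - 3) * C_12
Cofactor C_12 = -5
Want det = 0: -15 + (v - 3) * -5 = 0
  (v - 3) = 15 / -5 = -3
  v = 3 + (-3) = 0

Answer: 0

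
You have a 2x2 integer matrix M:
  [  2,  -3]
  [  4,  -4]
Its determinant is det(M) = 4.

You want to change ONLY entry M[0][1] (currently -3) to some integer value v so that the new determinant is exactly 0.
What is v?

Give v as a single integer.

det is linear in entry M[0][1]: det = old_det + (v - -3) * C_01
Cofactor C_01 = -4
Want det = 0: 4 + (v - -3) * -4 = 0
  (v - -3) = -4 / -4 = 1
  v = -3 + (1) = -2

Answer: -2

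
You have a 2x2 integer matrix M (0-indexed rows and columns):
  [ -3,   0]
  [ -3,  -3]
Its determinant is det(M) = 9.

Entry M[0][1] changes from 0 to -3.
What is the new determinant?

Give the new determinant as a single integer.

Answer: 0

Derivation:
det is linear in row 0: changing M[0][1] by delta changes det by delta * cofactor(0,1).
Cofactor C_01 = (-1)^(0+1) * minor(0,1) = 3
Entry delta = -3 - 0 = -3
Det delta = -3 * 3 = -9
New det = 9 + -9 = 0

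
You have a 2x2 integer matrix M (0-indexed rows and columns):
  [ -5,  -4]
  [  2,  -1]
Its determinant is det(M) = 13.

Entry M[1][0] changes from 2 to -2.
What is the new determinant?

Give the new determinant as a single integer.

det is linear in row 1: changing M[1][0] by delta changes det by delta * cofactor(1,0).
Cofactor C_10 = (-1)^(1+0) * minor(1,0) = 4
Entry delta = -2 - 2 = -4
Det delta = -4 * 4 = -16
New det = 13 + -16 = -3

Answer: -3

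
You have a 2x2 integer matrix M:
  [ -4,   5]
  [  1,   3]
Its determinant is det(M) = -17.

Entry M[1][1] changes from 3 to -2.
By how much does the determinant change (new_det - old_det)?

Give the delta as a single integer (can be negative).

Answer: 20

Derivation:
Cofactor C_11 = -4
Entry delta = -2 - 3 = -5
Det delta = entry_delta * cofactor = -5 * -4 = 20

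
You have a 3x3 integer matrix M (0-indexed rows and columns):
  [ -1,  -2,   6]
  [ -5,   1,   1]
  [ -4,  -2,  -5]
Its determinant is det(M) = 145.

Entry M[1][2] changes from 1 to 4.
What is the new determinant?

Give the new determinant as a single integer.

det is linear in row 1: changing M[1][2] by delta changes det by delta * cofactor(1,2).
Cofactor C_12 = (-1)^(1+2) * minor(1,2) = 6
Entry delta = 4 - 1 = 3
Det delta = 3 * 6 = 18
New det = 145 + 18 = 163

Answer: 163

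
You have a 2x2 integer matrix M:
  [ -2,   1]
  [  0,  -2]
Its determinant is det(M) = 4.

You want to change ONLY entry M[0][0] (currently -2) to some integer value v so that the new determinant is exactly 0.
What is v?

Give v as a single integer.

det is linear in entry M[0][0]: det = old_det + (v - -2) * C_00
Cofactor C_00 = -2
Want det = 0: 4 + (v - -2) * -2 = 0
  (v - -2) = -4 / -2 = 2
  v = -2 + (2) = 0

Answer: 0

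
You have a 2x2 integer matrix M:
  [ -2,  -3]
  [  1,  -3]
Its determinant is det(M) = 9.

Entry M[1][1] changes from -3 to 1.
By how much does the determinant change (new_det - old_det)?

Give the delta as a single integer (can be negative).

Cofactor C_11 = -2
Entry delta = 1 - -3 = 4
Det delta = entry_delta * cofactor = 4 * -2 = -8

Answer: -8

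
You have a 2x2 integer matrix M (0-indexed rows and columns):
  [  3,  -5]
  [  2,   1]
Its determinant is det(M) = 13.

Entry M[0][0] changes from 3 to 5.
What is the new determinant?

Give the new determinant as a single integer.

det is linear in row 0: changing M[0][0] by delta changes det by delta * cofactor(0,0).
Cofactor C_00 = (-1)^(0+0) * minor(0,0) = 1
Entry delta = 5 - 3 = 2
Det delta = 2 * 1 = 2
New det = 13 + 2 = 15

Answer: 15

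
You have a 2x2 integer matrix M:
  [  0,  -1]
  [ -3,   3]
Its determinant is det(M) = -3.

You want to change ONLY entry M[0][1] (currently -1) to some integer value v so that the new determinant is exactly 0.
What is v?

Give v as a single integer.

Answer: 0

Derivation:
det is linear in entry M[0][1]: det = old_det + (v - -1) * C_01
Cofactor C_01 = 3
Want det = 0: -3 + (v - -1) * 3 = 0
  (v - -1) = 3 / 3 = 1
  v = -1 + (1) = 0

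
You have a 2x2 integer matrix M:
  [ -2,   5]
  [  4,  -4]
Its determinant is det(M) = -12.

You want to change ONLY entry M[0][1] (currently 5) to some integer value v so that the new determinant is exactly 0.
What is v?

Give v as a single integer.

det is linear in entry M[0][1]: det = old_det + (v - 5) * C_01
Cofactor C_01 = -4
Want det = 0: -12 + (v - 5) * -4 = 0
  (v - 5) = 12 / -4 = -3
  v = 5 + (-3) = 2

Answer: 2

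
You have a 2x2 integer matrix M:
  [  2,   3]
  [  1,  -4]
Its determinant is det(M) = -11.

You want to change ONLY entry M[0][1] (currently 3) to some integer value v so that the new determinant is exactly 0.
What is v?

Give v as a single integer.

det is linear in entry M[0][1]: det = old_det + (v - 3) * C_01
Cofactor C_01 = -1
Want det = 0: -11 + (v - 3) * -1 = 0
  (v - 3) = 11 / -1 = -11
  v = 3 + (-11) = -8

Answer: -8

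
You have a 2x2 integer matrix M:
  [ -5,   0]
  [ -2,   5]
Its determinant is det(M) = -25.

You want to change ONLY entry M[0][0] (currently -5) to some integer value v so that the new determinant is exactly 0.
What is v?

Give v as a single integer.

Answer: 0

Derivation:
det is linear in entry M[0][0]: det = old_det + (v - -5) * C_00
Cofactor C_00 = 5
Want det = 0: -25 + (v - -5) * 5 = 0
  (v - -5) = 25 / 5 = 5
  v = -5 + (5) = 0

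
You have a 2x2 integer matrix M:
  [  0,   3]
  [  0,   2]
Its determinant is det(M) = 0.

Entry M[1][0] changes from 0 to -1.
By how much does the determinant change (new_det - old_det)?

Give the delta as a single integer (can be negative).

Answer: 3

Derivation:
Cofactor C_10 = -3
Entry delta = -1 - 0 = -1
Det delta = entry_delta * cofactor = -1 * -3 = 3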